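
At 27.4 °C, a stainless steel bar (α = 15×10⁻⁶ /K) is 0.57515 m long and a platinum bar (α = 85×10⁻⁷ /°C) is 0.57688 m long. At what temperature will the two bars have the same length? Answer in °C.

L₁(1 + α₁ΔT) = L₂(1 + α₂ΔT) ⇒ ΔT = (L₂ − L₁)/(α₁L₁ − α₂L₂)
L₂ − L₁ = 0.57688 − 0.57515 = 1.73×10⁻³ m
α₁L₁ − α₂L₂ = 15×10⁻⁶×0.57515 − 85×10⁻⁷×0.57688 = 3.72377×10⁻⁶ m/K
ΔT = 1.73×10⁻³ / 3.72377×10⁻⁶ = 464.583 K
T = 27.4 + 464.583 = 491.983 °C

T = 492.0 °C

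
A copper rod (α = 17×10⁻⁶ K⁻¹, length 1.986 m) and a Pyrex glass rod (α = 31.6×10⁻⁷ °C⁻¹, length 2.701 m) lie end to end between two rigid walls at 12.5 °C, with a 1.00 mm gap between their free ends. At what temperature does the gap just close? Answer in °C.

T = 36.1 °C

Gap closes when ΔL₁ + ΔL₂ = 1.00 mm = 1.00×10⁻³ m
(α₁L₁ + α₂L₂)ΔT = g
α₁L₁ + α₂L₂ = 17×10⁻⁶×1.986 + 31.6×10⁻⁷×2.701 = 4.229716×10⁻⁵ m/K
ΔT = 1.00×10⁻³ / 4.229716×10⁻⁵ = 23.642 K
T = 12.5 + 23.642 = 36.142 °C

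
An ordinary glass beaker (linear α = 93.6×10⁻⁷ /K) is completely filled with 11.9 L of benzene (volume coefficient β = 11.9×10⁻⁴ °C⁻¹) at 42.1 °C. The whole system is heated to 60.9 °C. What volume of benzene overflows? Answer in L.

0.260 L

The beaker also expands: β_container ≈ 3α = 2.808×10⁻⁵ /K
Net overflow = V₀(β_liq − 3α_cont)ΔT
β − 3α = 1.19×10⁻³ − 2.808×10⁻⁵ = 1.16192×10⁻³ /K; ΔT = 18.8 K
ΔV = 11.9 × 1.16192×10⁻³ × 18.8 = 0.260 L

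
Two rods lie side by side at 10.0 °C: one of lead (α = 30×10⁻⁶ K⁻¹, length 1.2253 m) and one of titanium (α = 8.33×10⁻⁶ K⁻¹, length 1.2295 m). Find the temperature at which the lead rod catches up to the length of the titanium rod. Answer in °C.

Equal length when α₁L₁ΔT − α₂L₂ΔT = L₂ − L₁ = 4.20×10⁻³ m
α₁L₁ = 3.6759×10⁻⁵, α₂L₂ = 1.0241735×10⁻⁵ → Δ(αL) = 2.6517265×10⁻⁵ m/K
ΔT = 4.20×10⁻³ / 2.6517265×10⁻⁵ = 158.387 K, so T = 10.0 + 158.387 = 168.387 °C

T = 168.4 °C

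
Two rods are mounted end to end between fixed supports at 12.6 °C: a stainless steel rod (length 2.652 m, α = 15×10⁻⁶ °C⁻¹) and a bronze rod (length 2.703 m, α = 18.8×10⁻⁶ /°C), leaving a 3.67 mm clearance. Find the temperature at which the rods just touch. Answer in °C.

T = 53.1 °C

Gap closes when ΔL₁ + ΔL₂ = 3.67 mm = 3.67×10⁻³ m
(α₁L₁ + α₂L₂)ΔT = g
α₁L₁ + α₂L₂ = 15×10⁻⁶×2.652 + 18.8×10⁻⁶×2.703 = 9.05964×10⁻⁵ m/K
ΔT = 3.67×10⁻³ / 9.05964×10⁻⁵ = 40.509 K
T = 12.6 + 40.509 = 53.109 °C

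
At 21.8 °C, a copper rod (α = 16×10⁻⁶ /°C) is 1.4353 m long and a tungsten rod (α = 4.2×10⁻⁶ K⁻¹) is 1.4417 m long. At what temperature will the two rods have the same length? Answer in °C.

Equal length when α₁L₁ΔT − α₂L₂ΔT = L₂ − L₁ = 6.40×10⁻³ m
α₁L₁ = 2.29648×10⁻⁵, α₂L₂ = 6.05514×10⁻⁶ → Δ(αL) = 1.690966×10⁻⁵ m/K
ΔT = 6.40×10⁻³ / 1.690966×10⁻⁵ = 378.482 K, so T = 21.8 + 378.482 = 400.282 °C

T = 400.3 °C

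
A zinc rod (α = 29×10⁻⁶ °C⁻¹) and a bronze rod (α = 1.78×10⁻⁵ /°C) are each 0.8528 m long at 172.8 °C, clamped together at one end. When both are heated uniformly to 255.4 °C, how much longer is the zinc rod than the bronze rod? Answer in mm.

ΔT = 82.6 K
zinc: ΔL = 29×10⁻⁶ × 0.8528 m × 82.6 = 2.0428×10⁻³ m = 2.0428 mm
bronze: ΔL = 1.78×10⁻⁵ × 0.8528 m × 82.6 = 1.2539×10⁻³ m = 1.2539 mm
difference = 2.0428 − 1.2539 = 0.7889 mm

0.789 mm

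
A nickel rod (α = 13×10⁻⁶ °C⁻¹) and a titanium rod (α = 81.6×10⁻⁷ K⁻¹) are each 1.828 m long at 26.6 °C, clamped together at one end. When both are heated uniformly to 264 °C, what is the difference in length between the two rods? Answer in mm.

2.10 mm

ΔT = 237.4 K
nickel: ΔL = 13×10⁻⁶ × 1.828 m × 237.4 = 5.6416×10⁻³ m = 5.6416 mm
titanium: ΔL = 81.6×10⁻⁷ × 1.828 m × 237.4 = 3.5412×10⁻³ m = 3.5412 mm
difference = 5.6416 − 3.5412 = 2.1004 mm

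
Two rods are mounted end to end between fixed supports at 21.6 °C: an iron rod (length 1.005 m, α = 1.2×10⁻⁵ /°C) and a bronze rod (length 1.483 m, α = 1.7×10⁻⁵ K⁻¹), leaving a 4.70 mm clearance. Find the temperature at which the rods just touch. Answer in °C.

Gap closes when ΔL₁ + ΔL₂ = 4.70 mm = 4.70×10⁻³ m
(α₁L₁ + α₂L₂)ΔT = g
α₁L₁ + α₂L₂ = 1.2×10⁻⁵×1.005 + 1.7×10⁻⁵×1.483 = 3.7271×10⁻⁵ m/K
ΔT = 4.70×10⁻³ / 3.7271×10⁻⁵ = 126.10 K
T = 21.6 + 126.10 = 147.70 °C

T = 148 °C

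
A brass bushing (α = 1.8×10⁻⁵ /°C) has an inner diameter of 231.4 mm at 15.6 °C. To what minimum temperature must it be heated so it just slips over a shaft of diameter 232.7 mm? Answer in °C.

T = 328 °C

Required Δd = 232.7 − 231.4 = 1.3 mm
Δd = αd₀ΔT ⇒ ΔT = Δd/(αd₀) = 1.3 / (1.8×10⁻⁵ × 231.4) = 312.11 K
T_min = 15.6 + 312.11 = 327.71 °C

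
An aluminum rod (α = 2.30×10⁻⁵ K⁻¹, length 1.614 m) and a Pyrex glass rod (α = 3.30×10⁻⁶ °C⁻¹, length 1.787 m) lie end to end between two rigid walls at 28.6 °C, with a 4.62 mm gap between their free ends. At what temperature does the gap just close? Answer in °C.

T = 136 °C

α₁L₁ = 3.7122×10⁻⁵ m/K, α₂L₂ = 5.8971×10⁻⁶ m/K → total 4.30191×10⁻⁵ m/K
ΔT = g/(α₁L₁+α₂L₂) = 4.62×10⁻³ / 4.30191×10⁻⁵ = 107.39 K
T = 28.6 + 107.39 = 135.99 °C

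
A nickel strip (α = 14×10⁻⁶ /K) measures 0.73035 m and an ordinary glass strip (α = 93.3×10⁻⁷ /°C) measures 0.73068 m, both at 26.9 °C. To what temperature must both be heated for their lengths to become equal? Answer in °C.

T = 123.7 °C

Equal length when α₁L₁ΔT − α₂L₂ΔT = L₂ − L₁ = 3.30×10⁻⁴ m
α₁L₁ = 1.02249×10⁻⁵, α₂L₂ = 6.8172444×10⁻⁶ → Δ(αL) = 3.4076556×10⁻⁶ m/K
ΔT = 3.30×10⁻⁴ / 3.4076556×10⁻⁶ = 96.841 K, so T = 26.9 + 96.841 = 123.741 °C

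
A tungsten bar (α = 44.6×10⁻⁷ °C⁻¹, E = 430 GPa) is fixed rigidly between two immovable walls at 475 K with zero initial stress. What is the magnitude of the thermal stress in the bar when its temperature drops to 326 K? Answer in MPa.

σ = 286 MPa

Fully constrained: the free strain ε = αΔT is blocked, so σ = Eε = EαΔT.
|ΔT| = 149 K
σ = 430×10⁹ × 44.6×10⁻⁷ × 149 = 2.86×10⁸ Pa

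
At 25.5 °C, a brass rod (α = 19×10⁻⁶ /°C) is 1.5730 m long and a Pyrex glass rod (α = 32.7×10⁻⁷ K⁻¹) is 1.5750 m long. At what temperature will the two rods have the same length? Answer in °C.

T = 106.4 °C

L₁(1 + α₁ΔT) = L₂(1 + α₂ΔT) ⇒ ΔT = (L₂ − L₁)/(α₁L₁ − α₂L₂)
L₂ − L₁ = 1.5750 − 1.5730 = 2.00×10⁻³ m
α₁L₁ − α₂L₂ = 19×10⁻⁶×1.5730 − 32.7×10⁻⁷×1.5750 = 2.473675×10⁻⁵ m/K
ΔT = 2.00×10⁻³ / 2.473675×10⁻⁵ = 80.851 K
T = 25.5 + 80.851 = 106.351 °C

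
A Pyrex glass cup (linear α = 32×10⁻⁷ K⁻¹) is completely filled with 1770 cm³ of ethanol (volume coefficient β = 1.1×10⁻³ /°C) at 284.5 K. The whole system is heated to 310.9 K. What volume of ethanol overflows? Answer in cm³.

The cup also expands: β_container ≈ 3α = 9.6×10⁻⁶ /K
Net overflow = V₀(β_liq − 3α_cont)ΔT
β − 3α = 1.10×10⁻³ − 9.6×10⁻⁶ = 1.0904×10⁻³ /K; ΔT = 26.4 K
ΔV = 1770 × 1.0904×10⁻³ × 26.4 = 51.0 cm³

51.0 cm³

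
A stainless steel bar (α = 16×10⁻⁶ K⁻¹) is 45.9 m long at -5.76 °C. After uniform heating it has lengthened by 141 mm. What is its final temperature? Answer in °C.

T = 186 °C

ΔL = αL₀ΔT ⇒ ΔT = ΔL / (αL₀)
ΔT = 141×10⁻³ m / (16×10⁻⁶ × 45.9 m) = 191.99 K
T = -5.76 + 191.99 = 186.23 °C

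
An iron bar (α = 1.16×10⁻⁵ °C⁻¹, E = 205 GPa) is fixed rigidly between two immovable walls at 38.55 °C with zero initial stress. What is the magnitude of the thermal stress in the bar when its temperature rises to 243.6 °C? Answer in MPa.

Fully constrained: the free strain ε = αΔT is blocked, so σ = Eε = EαΔT.
|ΔT| = 205.05 K
σ = 205×10⁹ × 1.16×10⁻⁵ × 205.05 = 4.88×10⁸ Pa

σ = 488 MPa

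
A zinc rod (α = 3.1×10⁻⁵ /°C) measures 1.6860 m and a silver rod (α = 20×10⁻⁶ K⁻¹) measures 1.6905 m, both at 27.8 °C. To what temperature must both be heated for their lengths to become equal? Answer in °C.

L₁(1 + α₁ΔT) = L₂(1 + α₂ΔT) ⇒ ΔT = (L₂ − L₁)/(α₁L₁ − α₂L₂)
L₂ − L₁ = 1.6905 − 1.6860 = 4.50×10⁻³ m
α₁L₁ − α₂L₂ = 3.1×10⁻⁵×1.6860 − 20×10⁻⁶×1.6905 = 1.8456×10⁻⁵ m/K
ΔT = 4.50×10⁻³ / 1.8456×10⁻⁵ = 243.823 K
T = 27.8 + 243.823 = 271.623 °C

T = 271.6 °C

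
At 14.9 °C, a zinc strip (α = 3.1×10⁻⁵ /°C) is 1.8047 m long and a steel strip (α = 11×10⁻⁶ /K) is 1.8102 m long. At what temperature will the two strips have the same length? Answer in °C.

L₁(1 + α₁ΔT) = L₂(1 + α₂ΔT) ⇒ ΔT = (L₂ − L₁)/(α₁L₁ − α₂L₂)
L₂ − L₁ = 1.8102 − 1.8047 = 5.50×10⁻³ m
α₁L₁ − α₂L₂ = 3.1×10⁻⁵×1.8047 − 11×10⁻⁶×1.8102 = 3.60335×10⁻⁵ m/K
ΔT = 5.50×10⁻³ / 3.60335×10⁻⁵ = 152.636 K
T = 14.9 + 152.636 = 167.536 °C

T = 167.5 °C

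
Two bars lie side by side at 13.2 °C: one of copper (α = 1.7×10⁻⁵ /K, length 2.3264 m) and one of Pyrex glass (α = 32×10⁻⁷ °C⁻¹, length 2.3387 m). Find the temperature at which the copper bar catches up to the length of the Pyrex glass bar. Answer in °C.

L₁(1 + α₁ΔT) = L₂(1 + α₂ΔT) ⇒ ΔT = (L₂ − L₁)/(α₁L₁ − α₂L₂)
L₂ − L₁ = 2.3387 − 2.3264 = 1.23×10⁻² m
α₁L₁ − α₂L₂ = 1.7×10⁻⁵×2.3264 − 32×10⁻⁷×2.3387 = 3.206496×10⁻⁵ m/K
ΔT = 1.23×10⁻² / 3.206496×10⁻⁵ = 383.596 K
T = 13.2 + 383.596 = 396.796 °C

T = 396.8 °C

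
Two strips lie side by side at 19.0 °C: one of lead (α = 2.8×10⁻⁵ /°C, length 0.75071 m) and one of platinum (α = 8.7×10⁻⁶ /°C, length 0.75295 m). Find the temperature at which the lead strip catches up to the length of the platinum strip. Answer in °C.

L₁(1 + α₁ΔT) = L₂(1 + α₂ΔT) ⇒ ΔT = (L₂ − L₁)/(α₁L₁ − α₂L₂)
L₂ − L₁ = 0.75295 − 0.75071 = 2.24×10⁻³ m
α₁L₁ − α₂L₂ = 2.8×10⁻⁵×0.75071 − 8.7×10⁻⁶×0.75295 = 1.4469215×10⁻⁵ m/K
ΔT = 2.24×10⁻³ / 1.4469215×10⁻⁵ = 154.811 K
T = 19.0 + 154.811 = 173.811 °C

T = 173.8 °C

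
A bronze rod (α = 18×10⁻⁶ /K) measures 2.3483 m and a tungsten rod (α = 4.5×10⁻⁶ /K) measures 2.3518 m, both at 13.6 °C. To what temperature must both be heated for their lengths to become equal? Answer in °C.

L₁(1 + α₁ΔT) = L₂(1 + α₂ΔT) ⇒ ΔT = (L₂ − L₁)/(α₁L₁ − α₂L₂)
L₂ − L₁ = 2.3518 − 2.3483 = 3.50×10⁻³ m
α₁L₁ − α₂L₂ = 18×10⁻⁶×2.3483 − 4.5×10⁻⁶×2.3518 = 3.16863×10⁻⁵ m/K
ΔT = 3.50×10⁻³ / 3.16863×10⁻⁵ = 110.458 K
T = 13.6 + 110.458 = 124.058 °C

T = 124.1 °C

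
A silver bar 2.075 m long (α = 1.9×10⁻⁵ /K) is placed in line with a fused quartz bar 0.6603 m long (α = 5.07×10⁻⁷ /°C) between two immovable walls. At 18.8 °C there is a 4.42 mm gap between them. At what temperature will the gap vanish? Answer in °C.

α₁L₁ = 3.9425×10⁻⁵ m/K, α₂L₂ = 3.347721×10⁻⁷ m/K → total 3.97597721×10⁻⁵ m/K
ΔT = g/(α₁L₁+α₂L₂) = 4.42×10⁻³ / 3.97597721×10⁻⁵ = 111.17 K
T = 18.8 + 111.17 = 129.97 °C

T = 130 °C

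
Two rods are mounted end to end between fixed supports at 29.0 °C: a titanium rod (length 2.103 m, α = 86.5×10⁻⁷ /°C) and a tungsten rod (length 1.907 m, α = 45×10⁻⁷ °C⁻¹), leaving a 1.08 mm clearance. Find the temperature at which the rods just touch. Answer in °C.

T = 69.3 °C

Gap closes when ΔL₁ + ΔL₂ = 1.08 mm = 1.08×10⁻³ m
(α₁L₁ + α₂L₂)ΔT = g
α₁L₁ + α₂L₂ = 86.5×10⁻⁷×2.103 + 45×10⁻⁷×1.907 = 2.677245×10⁻⁵ m/K
ΔT = 1.08×10⁻³ / 2.677245×10⁻⁵ = 40.340 K
T = 29.0 + 40.340 = 69.340 °C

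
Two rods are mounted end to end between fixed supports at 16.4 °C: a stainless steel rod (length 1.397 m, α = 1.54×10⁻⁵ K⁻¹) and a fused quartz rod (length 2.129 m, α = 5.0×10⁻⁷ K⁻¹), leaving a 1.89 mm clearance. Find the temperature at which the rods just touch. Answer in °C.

T = 100 °C

α₁L₁ = 2.15138×10⁻⁵ m/K, α₂L₂ = 1.0645×10⁻⁶ m/K → total 2.25783×10⁻⁵ m/K
ΔT = g/(α₁L₁+α₂L₂) = 1.89×10⁻³ / 2.25783×10⁻⁵ = 83.71 K
T = 16.4 + 83.71 = 100.11 °C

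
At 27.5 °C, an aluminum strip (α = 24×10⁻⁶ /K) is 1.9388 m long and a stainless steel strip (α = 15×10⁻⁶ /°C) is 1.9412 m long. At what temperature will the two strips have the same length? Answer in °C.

L₁(1 + α₁ΔT) = L₂(1 + α₂ΔT) ⇒ ΔT = (L₂ − L₁)/(α₁L₁ − α₂L₂)
L₂ − L₁ = 1.9412 − 1.9388 = 2.40×10⁻³ m
α₁L₁ − α₂L₂ = 24×10⁻⁶×1.9388 − 15×10⁻⁶×1.9412 = 1.74132×10⁻⁵ m/K
ΔT = 2.40×10⁻³ / 1.74132×10⁻⁵ = 137.826 K
T = 27.5 + 137.826 = 165.326 °C

T = 165.3 °C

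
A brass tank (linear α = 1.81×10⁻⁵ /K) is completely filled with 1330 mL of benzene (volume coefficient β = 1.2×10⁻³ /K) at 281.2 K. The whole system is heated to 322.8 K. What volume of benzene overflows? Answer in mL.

The tank also expands: β_container ≈ 3α = 5.43×10⁻⁵ /K
Net overflow = V₀(β_liq − 3α_cont)ΔT
β − 3α = 1.20×10⁻³ − 5.43×10⁻⁵ = 1.1457×10⁻³ /K; ΔT = 41.6 K
ΔV = 1330 × 1.1457×10⁻³ × 41.6 = 63.4 mL

63.4 mL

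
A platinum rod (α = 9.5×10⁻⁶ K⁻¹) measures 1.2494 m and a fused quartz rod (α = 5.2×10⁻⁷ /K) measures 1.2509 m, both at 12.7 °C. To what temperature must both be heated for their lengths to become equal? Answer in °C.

T = 146.4 °C

L₁(1 + α₁ΔT) = L₂(1 + α₂ΔT) ⇒ ΔT = (L₂ − L₁)/(α₁L₁ − α₂L₂)
L₂ − L₁ = 1.2509 − 1.2494 = 1.50×10⁻³ m
α₁L₁ − α₂L₂ = 9.5×10⁻⁶×1.2494 − 5.2×10⁻⁷×1.2509 = 1.1218832×10⁻⁵ m/K
ΔT = 1.50×10⁻³ / 1.1218832×10⁻⁵ = 133.704 K
T = 12.7 + 133.704 = 146.404 °C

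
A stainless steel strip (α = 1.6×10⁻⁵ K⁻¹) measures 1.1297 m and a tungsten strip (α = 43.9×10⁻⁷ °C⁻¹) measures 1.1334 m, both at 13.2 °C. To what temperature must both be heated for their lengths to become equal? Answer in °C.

T = 295.7 °C

L₁(1 + α₁ΔT) = L₂(1 + α₂ΔT) ⇒ ΔT = (L₂ − L₁)/(α₁L₁ − α₂L₂)
L₂ − L₁ = 1.1334 − 1.1297 = 3.70×10⁻³ m
α₁L₁ − α₂L₂ = 1.6×10⁻⁵×1.1297 − 43.9×10⁻⁷×1.1334 = 1.3099574×10⁻⁵ m/K
ΔT = 3.70×10⁻³ / 1.3099574×10⁻⁵ = 282.452 K
T = 13.2 + 282.452 = 295.652 °C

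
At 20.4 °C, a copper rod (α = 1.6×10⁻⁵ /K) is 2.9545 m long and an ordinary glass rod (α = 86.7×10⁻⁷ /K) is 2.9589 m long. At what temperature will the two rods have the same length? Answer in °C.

T = 223.9 °C

L₁(1 + α₁ΔT) = L₂(1 + α₂ΔT) ⇒ ΔT = (L₂ − L₁)/(α₁L₁ − α₂L₂)
L₂ − L₁ = 2.9589 − 2.9545 = 4.40×10⁻³ m
α₁L₁ − α₂L₂ = 1.6×10⁻⁵×2.9545 − 86.7×10⁻⁷×2.9589 = 2.1618337×10⁻⁵ m/K
ΔT = 4.40×10⁻³ / 2.1618337×10⁻⁵ = 203.531 K
T = 20.4 + 203.531 = 223.931 °C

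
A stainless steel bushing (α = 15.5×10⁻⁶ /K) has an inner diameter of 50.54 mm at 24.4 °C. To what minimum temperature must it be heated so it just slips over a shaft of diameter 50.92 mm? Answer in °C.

T = 509 °C

Required Δd = 50.92 − 50.54 = 0.38 mm
Δd = αd₀ΔT ⇒ ΔT = Δd/(αd₀) = 0.38 / (15.5×10⁻⁶ × 50.54) = 485.08 K
T_min = 24.4 + 485.08 = 509.48 °C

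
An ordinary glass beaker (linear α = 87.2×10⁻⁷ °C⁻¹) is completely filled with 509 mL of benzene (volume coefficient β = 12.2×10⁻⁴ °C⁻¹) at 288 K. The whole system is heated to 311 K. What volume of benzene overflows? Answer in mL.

The beaker also expands: β_container ≈ 3α = 2.616×10⁻⁵ /K
Net overflow = V₀(β_liq − 3α_cont)ΔT
β − 3α = 1.22×10⁻³ − 2.616×10⁻⁵ = 1.19384×10⁻³ /K; ΔT = 23 K
ΔV = 509 × 1.19384×10⁻³ × 23 = 14.0 mL

14.0 mL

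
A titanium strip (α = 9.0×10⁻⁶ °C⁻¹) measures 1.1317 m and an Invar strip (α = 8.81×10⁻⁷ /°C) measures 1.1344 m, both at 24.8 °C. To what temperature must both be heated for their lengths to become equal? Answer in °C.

T = 318.7 °C

L₁(1 + α₁ΔT) = L₂(1 + α₂ΔT) ⇒ ΔT = (L₂ − L₁)/(α₁L₁ − α₂L₂)
L₂ − L₁ = 1.1344 − 1.1317 = 2.70×10⁻³ m
α₁L₁ − α₂L₂ = 9.0×10⁻⁶×1.1317 − 8.81×10⁻⁷×1.1344 = 9.1858936×10⁻⁶ m/K
ΔT = 2.70×10⁻³ / 9.1858936×10⁻⁶ = 293.929 K
T = 24.8 + 293.929 = 318.729 °C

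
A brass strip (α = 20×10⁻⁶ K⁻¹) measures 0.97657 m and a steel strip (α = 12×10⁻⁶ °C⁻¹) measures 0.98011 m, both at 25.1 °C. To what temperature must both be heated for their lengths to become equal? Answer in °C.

Equal length when α₁L₁ΔT − α₂L₂ΔT = L₂ − L₁ = 3.54×10⁻³ m
α₁L₁ = 1.95314×10⁻⁵, α₂L₂ = 1.176132×10⁻⁵ → Δ(αL) = 7.77008×10⁻⁶ m/K
ΔT = 3.54×10⁻³ / 7.77008×10⁻⁶ = 455.594 K, so T = 25.1 + 455.594 = 480.694 °C

T = 480.7 °C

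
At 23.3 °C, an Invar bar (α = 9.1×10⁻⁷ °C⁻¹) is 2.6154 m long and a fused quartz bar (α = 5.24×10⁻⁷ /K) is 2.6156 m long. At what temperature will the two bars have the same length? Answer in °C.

Equal length when α₁L₁ΔT − α₂L₂ΔT = L₂ − L₁ = 2.00×10⁻⁴ m
α₁L₁ = 2.380014×10⁻⁶, α₂L₂ = 1.3705744×10⁻⁶ → Δ(αL) = 1.0094396×10⁻⁶ m/K
ΔT = 2.00×10⁻⁴ / 1.0094396×10⁻⁶ = 198.130 K, so T = 23.3 + 198.130 = 221.430 °C

T = 221.4 °C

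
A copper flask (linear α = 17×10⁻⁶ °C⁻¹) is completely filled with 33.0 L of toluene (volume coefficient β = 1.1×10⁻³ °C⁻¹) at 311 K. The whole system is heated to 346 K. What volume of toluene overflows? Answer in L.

The flask also expands: β_container ≈ 3α = 5.1×10⁻⁵ /K
Net overflow = V₀(β_liq − 3α_cont)ΔT
β − 3α = 1.10×10⁻³ − 5.1×10⁻⁵ = 1.049×10⁻³ /K; ΔT = 35 K
ΔV = 33.0 × 1.049×10⁻³ × 35 = 1.21 L

1.21 L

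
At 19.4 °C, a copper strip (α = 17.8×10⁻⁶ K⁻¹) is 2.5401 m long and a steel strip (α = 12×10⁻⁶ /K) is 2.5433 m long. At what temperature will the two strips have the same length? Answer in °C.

T = 237.2 °C

Equal length when α₁L₁ΔT − α₂L₂ΔT = L₂ − L₁ = 3.20×10⁻³ m
α₁L₁ = 4.521378×10⁻⁵, α₂L₂ = 3.05196×10⁻⁵ → Δ(αL) = 1.469418×10⁻⁵ m/K
ΔT = 3.20×10⁻³ / 1.469418×10⁻⁵ = 217.773 K, so T = 19.4 + 217.773 = 237.173 °C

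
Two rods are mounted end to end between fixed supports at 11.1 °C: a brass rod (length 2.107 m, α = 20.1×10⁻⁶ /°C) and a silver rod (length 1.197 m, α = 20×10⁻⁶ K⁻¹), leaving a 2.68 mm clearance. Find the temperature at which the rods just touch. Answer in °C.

T = 51.5 °C

Gap closes when ΔL₁ + ΔL₂ = 2.68 mm = 2.68×10⁻³ m
(α₁L₁ + α₂L₂)ΔT = g
α₁L₁ + α₂L₂ = 20.1×10⁻⁶×2.107 + 20×10⁻⁶×1.197 = 6.62907×10⁻⁵ m/K
ΔT = 2.68×10⁻³ / 6.62907×10⁻⁵ = 40.428 K
T = 11.1 + 40.428 = 51.528 °C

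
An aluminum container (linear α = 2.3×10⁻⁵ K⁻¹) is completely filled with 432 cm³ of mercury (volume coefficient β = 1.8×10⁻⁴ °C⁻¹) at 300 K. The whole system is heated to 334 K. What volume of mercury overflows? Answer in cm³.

1.63 cm³

The container also expands: β_container ≈ 3α = 6.9×10⁻⁵ /K
Net overflow = V₀(β_liq − 3α_cont)ΔT
β − 3α = 1.80×10⁻⁴ − 6.9×10⁻⁵ = 1.11×10⁻⁴ /K; ΔT = 34 K
ΔV = 432 × 1.11×10⁻⁴ × 34 = 1.63 cm³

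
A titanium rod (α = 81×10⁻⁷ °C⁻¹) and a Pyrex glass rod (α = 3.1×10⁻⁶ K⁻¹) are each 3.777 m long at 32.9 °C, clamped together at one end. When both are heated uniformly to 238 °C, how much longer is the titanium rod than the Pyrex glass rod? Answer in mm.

ΔT = 205.1 K
titanium: ΔL = 81×10⁻⁷ × 3.777 m × 205.1 = 6.2748×10⁻³ m = 6.2748 mm
Pyrex glass: ΔL = 3.1×10⁻⁶ × 3.777 m × 205.1 = 2.4015×10⁻³ m = 2.4015 mm
difference = 6.2748 − 2.4015 = 3.8733 mm

3.87 mm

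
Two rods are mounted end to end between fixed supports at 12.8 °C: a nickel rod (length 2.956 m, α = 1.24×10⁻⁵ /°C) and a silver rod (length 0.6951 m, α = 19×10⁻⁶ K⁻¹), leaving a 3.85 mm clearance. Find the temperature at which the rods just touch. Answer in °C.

T = 90.0 °C

Gap closes when ΔL₁ + ΔL₂ = 3.85 mm = 3.85×10⁻³ m
(α₁L₁ + α₂L₂)ΔT = g
α₁L₁ + α₂L₂ = 1.24×10⁻⁵×2.956 + 19×10⁻⁶×0.6951 = 4.98613×10⁻⁵ m/K
ΔT = 3.85×10⁻³ / 4.98613×10⁻⁵ = 77.214 K
T = 12.8 + 77.214 = 90.014 °C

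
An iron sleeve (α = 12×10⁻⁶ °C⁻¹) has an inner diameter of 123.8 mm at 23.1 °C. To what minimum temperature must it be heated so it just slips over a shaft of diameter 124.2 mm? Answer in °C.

T = 292 °C

Required Δd = 124.2 − 123.8 = 0.4 mm
Δd = αd₀ΔT ⇒ ΔT = Δd/(αd₀) = 0.4 / (12×10⁻⁶ × 123.8) = 269.25 K
T_min = 23.1 + 269.25 = 292.35 °C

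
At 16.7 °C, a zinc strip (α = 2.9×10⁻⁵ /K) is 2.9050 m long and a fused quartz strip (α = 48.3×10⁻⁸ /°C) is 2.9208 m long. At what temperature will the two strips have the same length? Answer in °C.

T = 207.4 °C

Equal length when α₁L₁ΔT − α₂L₂ΔT = L₂ − L₁ = 1.58×10⁻² m
α₁L₁ = 8.4245×10⁻⁵, α₂L₂ = 1.4107464×10⁻⁶ → Δ(αL) = 8.28342536×10⁻⁵ m/K
ΔT = 1.58×10⁻² / 8.28342536×10⁻⁵ = 190.742 K, so T = 16.7 + 190.742 = 207.442 °C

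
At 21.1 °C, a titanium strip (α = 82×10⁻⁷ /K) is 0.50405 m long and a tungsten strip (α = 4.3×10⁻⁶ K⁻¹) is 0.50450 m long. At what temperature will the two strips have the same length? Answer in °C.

L₁(1 + α₁ΔT) = L₂(1 + α₂ΔT) ⇒ ΔT = (L₂ − L₁)/(α₁L₁ − α₂L₂)
L₂ − L₁ = 0.50450 − 0.50405 = 4.50×10⁻⁴ m
α₁L₁ − α₂L₂ = 82×10⁻⁷×0.50405 − 4.3×10⁻⁶×0.50450 = 1.96386×10⁻⁶ m/K
ΔT = 4.50×10⁻⁴ / 1.96386×10⁻⁶ = 229.141 K
T = 21.1 + 229.141 = 250.241 °C

T = 250.2 °C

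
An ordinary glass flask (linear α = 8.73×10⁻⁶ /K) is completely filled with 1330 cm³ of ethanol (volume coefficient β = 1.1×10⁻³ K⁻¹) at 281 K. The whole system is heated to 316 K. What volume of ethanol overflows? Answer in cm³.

The flask also expands: β_container ≈ 3α = 2.619×10⁻⁵ /K
Net overflow = V₀(β_liq − 3α_cont)ΔT
β − 3α = 1.10×10⁻³ − 2.619×10⁻⁵ = 1.07381×10⁻³ /K; ΔT = 35 K
ΔV = 1330 × 1.07381×10⁻³ × 35 = 50.0 cm³

50.0 cm³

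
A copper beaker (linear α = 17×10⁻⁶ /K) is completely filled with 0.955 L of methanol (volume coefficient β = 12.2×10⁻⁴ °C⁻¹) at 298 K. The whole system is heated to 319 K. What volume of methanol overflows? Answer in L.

The beaker also expands: β_container ≈ 3α = 5.1×10⁻⁵ /K
Net overflow = V₀(β_liq − 3α_cont)ΔT
β − 3α = 1.22×10⁻³ − 5.1×10⁻⁵ = 1.169×10⁻³ /K; ΔT = 21 K
ΔV = 0.955 × 1.169×10⁻³ × 21 = 0.0234 L

0.0234 L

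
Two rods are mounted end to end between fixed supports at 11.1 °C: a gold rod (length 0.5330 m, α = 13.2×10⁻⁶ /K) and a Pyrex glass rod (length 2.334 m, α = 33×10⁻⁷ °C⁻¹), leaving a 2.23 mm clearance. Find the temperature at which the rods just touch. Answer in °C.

T = 162 °C

α₁L₁ = 7.0356×10⁻⁶ m/K, α₂L₂ = 7.7022×10⁻⁶ m/K → total 1.47378×10⁻⁵ m/K
ΔT = g/(α₁L₁+α₂L₂) = 2.23×10⁻³ / 1.47378×10⁻⁵ = 151.31 K
T = 11.1 + 151.31 = 162.41 °C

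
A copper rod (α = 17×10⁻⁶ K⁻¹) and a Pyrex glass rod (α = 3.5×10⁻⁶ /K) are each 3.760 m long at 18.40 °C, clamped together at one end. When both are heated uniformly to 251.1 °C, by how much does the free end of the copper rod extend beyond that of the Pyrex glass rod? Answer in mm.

11.8 mm

ΔT = 232.70 K
copper: ΔL = 17×10⁻⁶ × 3.760 m × 232.70 = 1.4874×10⁻² m = 14.874 mm
Pyrex glass: ΔL = 3.5×10⁻⁶ × 3.760 m × 232.70 = 3.0623×10⁻³ m = 3.0623 mm
difference = 14.874 − 3.0623 = 11.8117 mm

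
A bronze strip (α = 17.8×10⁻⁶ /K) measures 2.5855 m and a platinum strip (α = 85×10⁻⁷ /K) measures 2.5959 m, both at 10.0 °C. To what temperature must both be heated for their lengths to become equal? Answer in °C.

L₁(1 + α₁ΔT) = L₂(1 + α₂ΔT) ⇒ ΔT = (L₂ − L₁)/(α₁L₁ − α₂L₂)
L₂ − L₁ = 2.5959 − 2.5855 = 1.04×10⁻² m
α₁L₁ − α₂L₂ = 17.8×10⁻⁶×2.5855 − 85×10⁻⁷×2.5959 = 2.395675×10⁻⁵ m/K
ΔT = 1.04×10⁻² / 2.395675×10⁻⁵ = 434.116 K
T = 10.0 + 434.116 = 444.116 °C

T = 444.1 °C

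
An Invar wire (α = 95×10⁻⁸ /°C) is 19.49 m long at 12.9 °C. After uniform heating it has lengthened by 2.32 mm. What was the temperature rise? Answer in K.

ΔT = 125 K

ΔL = αL₀ΔT ⇒ ΔT = ΔL / (αL₀)
ΔT = 2.32×10⁻³ m / (95×10⁻⁸ × 19.49 m) = 125.30 K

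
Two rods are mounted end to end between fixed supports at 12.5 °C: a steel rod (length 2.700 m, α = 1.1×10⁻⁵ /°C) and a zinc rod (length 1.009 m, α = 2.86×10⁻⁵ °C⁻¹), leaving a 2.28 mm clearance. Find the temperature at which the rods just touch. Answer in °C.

T = 51.4 °C

Gap closes when ΔL₁ + ΔL₂ = 2.28 mm = 2.28×10⁻³ m
(α₁L₁ + α₂L₂)ΔT = g
α₁L₁ + α₂L₂ = 1.1×10⁻⁵×2.700 + 2.86×10⁻⁵×1.009 = 5.85574×10⁻⁵ m/K
ΔT = 2.28×10⁻³ / 5.85574×10⁻⁵ = 38.936 K
T = 12.5 + 38.936 = 51.436 °C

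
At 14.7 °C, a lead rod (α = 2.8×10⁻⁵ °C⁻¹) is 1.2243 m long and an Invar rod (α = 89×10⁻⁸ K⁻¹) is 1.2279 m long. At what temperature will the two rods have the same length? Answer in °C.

Equal length when α₁L₁ΔT − α₂L₂ΔT = L₂ − L₁ = 3.60×10⁻³ m
α₁L₁ = 3.42804×10⁻⁵, α₂L₂ = 1.092831×10⁻⁶ → Δ(αL) = 3.3187569×10⁻⁵ m/K
ΔT = 3.60×10⁻³ / 3.3187569×10⁻⁵ = 108.474 K, so T = 14.7 + 108.474 = 123.174 °C

T = 123.2 °C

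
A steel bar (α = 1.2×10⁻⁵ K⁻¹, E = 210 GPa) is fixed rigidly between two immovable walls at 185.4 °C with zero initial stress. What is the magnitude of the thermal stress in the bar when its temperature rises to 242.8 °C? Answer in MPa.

σ = 145 MPa

Fully constrained: the free strain ε = αΔT is blocked, so σ = Eε = EαΔT.
|ΔT| = 57.4 K
σ = 210×10⁹ × 1.2×10⁻⁵ × 57.4 = 1.45×10⁸ Pa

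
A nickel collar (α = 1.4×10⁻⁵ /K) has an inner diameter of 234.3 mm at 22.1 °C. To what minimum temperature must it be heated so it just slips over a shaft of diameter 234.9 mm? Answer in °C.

T = 205 °C

Required Δd = 234.9 − 234.3 = 0.6 mm
Δd = αd₀ΔT ⇒ ΔT = Δd/(αd₀) = 0.6 / (1.4×10⁻⁵ × 234.3) = 182.92 K
T_min = 22.1 + 182.92 = 205.02 °C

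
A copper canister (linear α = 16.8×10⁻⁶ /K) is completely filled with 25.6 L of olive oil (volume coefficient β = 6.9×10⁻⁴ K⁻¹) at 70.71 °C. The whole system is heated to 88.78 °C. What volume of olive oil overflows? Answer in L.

The canister also expands: β_container ≈ 3α = 5.04×10⁻⁵ /K
Net overflow = V₀(β_liq − 3α_cont)ΔT
β − 3α = 6.90×10⁻⁴ − 5.04×10⁻⁵ = 6.396×10⁻⁴ /K; ΔT = 18.07 K
ΔV = 25.6 × 6.396×10⁻⁴ × 18.07 = 0.296 L

0.296 L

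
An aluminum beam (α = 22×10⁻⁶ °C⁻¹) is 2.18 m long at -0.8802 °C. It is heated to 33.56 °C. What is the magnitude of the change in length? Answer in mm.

|ΔT| = |33.56 − (-0.8802)| = 34.4402 K
ΔL = αL₀ΔT = (22×10⁻⁶)(2.18)(34.4402) = 1.65×10⁻³ m

ΔL = 1.65 mm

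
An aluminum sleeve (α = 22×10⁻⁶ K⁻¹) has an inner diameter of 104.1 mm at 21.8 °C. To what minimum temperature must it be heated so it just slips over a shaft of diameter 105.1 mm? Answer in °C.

Required Δd = 105.1 − 104.1 = 1.0 mm
Δd = αd₀ΔT ⇒ ΔT = Δd/(αd₀) = 1.0 / (22×10⁻⁶ × 104.1) = 436.64 K
T_min = 21.8 + 436.64 = 458.44 °C

T = 458 °C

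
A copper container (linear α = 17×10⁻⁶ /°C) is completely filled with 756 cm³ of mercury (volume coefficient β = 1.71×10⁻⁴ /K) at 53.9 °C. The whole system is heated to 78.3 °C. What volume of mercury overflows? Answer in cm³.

2.21 cm³

The container also expands: β_container ≈ 3α = 5.1×10⁻⁵ /K
Net overflow = V₀(β_liq − 3α_cont)ΔT
β − 3α = 1.71×10⁻⁴ − 5.1×10⁻⁵ = 1.20×10⁻⁴ /K; ΔT = 24.4 K
ΔV = 756 × 1.20×10⁻⁴ × 24.4 = 2.21 cm³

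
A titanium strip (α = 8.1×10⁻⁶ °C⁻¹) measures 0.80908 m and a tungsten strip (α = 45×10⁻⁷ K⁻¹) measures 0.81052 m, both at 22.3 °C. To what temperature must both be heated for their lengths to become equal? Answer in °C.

Equal length when α₁L₁ΔT − α₂L₂ΔT = L₂ − L₁ = 1.44×10⁻³ m
α₁L₁ = 6.553548×10⁻⁶, α₂L₂ = 3.64734×10⁻⁶ → Δ(αL) = 2.906208×10⁻⁶ m/K
ΔT = 1.44×10⁻³ / 2.906208×10⁻⁶ = 495.491 K, so T = 22.3 + 495.491 = 517.791 °C

T = 517.8 °C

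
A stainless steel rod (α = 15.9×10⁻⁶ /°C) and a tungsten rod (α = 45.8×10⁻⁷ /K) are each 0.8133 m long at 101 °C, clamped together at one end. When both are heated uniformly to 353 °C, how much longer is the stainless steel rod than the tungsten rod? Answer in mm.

2.32 mm

ΔT = 252 K
stainless steel: ΔL = 15.9×10⁻⁶ × 0.8133 m × 252 = 3.2587×10⁻³ m = 3.2587 mm
tungsten: ΔL = 45.8×10⁻⁷ × 0.8133 m × 252 = 9.3868×10⁻⁴ m = 0.93868 mm
difference = 3.2587 − 0.93868 = 2.32002 mm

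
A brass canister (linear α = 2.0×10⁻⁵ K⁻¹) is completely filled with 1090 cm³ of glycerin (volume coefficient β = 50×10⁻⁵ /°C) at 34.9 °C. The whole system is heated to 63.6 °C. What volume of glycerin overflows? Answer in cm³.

13.8 cm³

The canister also expands: β_container ≈ 3α = 6.0×10⁻⁵ /K
Net overflow = V₀(β_liq − 3α_cont)ΔT
β − 3α = 5.00×10⁻⁴ − 6.0×10⁻⁵ = 4.40×10⁻⁴ /K; ΔT = 28.7 K
ΔV = 1090 × 4.40×10⁻⁴ × 28.7 = 13.8 cm³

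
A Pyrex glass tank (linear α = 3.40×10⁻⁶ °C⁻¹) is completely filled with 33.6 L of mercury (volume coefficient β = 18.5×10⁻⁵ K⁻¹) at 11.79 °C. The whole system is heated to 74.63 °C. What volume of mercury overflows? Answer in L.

The tank also expands: β_container ≈ 3α = 1.02×10⁻⁵ /K
Net overflow = V₀(β_liq − 3α_cont)ΔT
β − 3α = 1.85×10⁻⁴ − 1.02×10⁻⁵ = 1.748×10⁻⁴ /K; ΔT = 62.84 K
ΔV = 33.6 × 1.748×10⁻⁴ × 62.84 = 0.369 L

0.369 L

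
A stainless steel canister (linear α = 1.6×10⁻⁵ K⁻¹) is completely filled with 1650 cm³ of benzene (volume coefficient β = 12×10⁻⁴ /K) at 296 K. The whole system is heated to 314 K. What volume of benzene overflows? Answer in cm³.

The canister also expands: β_container ≈ 3α = 4.8×10⁻⁵ /K
Net overflow = V₀(β_liq − 3α_cont)ΔT
β − 3α = 1.20×10⁻³ − 4.8×10⁻⁵ = 1.152×10⁻³ /K; ΔT = 18 K
ΔV = 1650 × 1.152×10⁻³ × 18 = 34.2 cm³

34.2 cm³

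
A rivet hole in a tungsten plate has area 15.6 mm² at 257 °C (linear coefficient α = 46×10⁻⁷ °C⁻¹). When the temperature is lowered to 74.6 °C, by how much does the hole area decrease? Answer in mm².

ΔA = 0.0262 mm²

Area coefficient ≈ 2α; |ΔT| = 182.4 K
ΔA = 2αA₀ΔT = 2(46×10⁻⁷)(15.6)(182.4) = 0.0262 mm²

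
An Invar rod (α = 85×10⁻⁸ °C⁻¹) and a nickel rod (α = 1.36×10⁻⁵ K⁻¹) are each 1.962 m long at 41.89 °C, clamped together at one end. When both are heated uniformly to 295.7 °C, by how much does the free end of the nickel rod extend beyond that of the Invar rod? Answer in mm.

6.35 mm

ΔT = 253.81 K
Invar: ΔL = 85×10⁻⁸ × 1.962 m × 253.81 = 4.2328×10⁻⁴ m = 0.42328 mm
nickel: ΔL = 1.36×10⁻⁵ × 1.962 m × 253.81 = 6.7725×10⁻³ m = 6.7725 mm
difference = 6.7725 − 0.42328 = 6.34922 mm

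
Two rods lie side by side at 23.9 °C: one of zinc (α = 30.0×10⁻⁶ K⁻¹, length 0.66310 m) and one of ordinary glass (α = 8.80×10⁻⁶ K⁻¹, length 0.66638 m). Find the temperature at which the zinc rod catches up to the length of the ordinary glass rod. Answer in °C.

T = 257.7 °C

Equal length when α₁L₁ΔT − α₂L₂ΔT = L₂ − L₁ = 3.28×10⁻³ m
α₁L₁ = 1.9893×10⁻⁵, α₂L₂ = 5.864144×10⁻⁶ → Δ(αL) = 1.4028856×10⁻⁵ m/K
ΔT = 3.28×10⁻³ / 1.4028856×10⁻⁵ = 233.804 K, so T = 23.9 + 233.804 = 257.704 °C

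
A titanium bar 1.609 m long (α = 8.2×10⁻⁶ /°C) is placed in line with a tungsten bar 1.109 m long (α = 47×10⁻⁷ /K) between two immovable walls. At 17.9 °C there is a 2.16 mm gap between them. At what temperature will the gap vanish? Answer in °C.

T = 135 °C

α₁L₁ = 1.31938×10⁻⁵ m/K, α₂L₂ = 5.2123×10⁻⁶ m/K → total 1.84061×10⁻⁵ m/K
ΔT = g/(α₁L₁+α₂L₂) = 2.16×10⁻³ / 1.84061×10⁻⁵ = 117.35 K
T = 17.9 + 117.35 = 135.25 °C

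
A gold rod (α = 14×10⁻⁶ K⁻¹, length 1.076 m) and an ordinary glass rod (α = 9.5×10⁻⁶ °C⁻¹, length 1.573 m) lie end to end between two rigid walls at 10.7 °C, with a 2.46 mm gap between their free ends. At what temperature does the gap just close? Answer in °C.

Gap closes when ΔL₁ + ΔL₂ = 2.46 mm = 2.46×10⁻³ m
(α₁L₁ + α₂L₂)ΔT = g
α₁L₁ + α₂L₂ = 14×10⁻⁶×1.076 + 9.5×10⁻⁶×1.573 = 3.00075×10⁻⁵ m/K
ΔT = 2.46×10⁻³ / 3.00075×10⁻⁵ = 81.980 K
T = 10.7 + 81.980 = 92.680 °C

T = 92.7 °C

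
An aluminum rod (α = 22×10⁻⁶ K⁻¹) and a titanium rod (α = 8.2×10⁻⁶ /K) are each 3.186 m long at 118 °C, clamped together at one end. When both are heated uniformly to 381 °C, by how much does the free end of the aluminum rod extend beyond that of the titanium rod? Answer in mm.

ΔT = 263 K
aluminum: ΔL = 22×10⁻⁶ × 3.186 m × 263 = 1.8434×10⁻² m = 18.434 mm
titanium: ΔL = 8.2×10⁻⁶ × 3.186 m × 263 = 6.8709×10⁻³ m = 6.8709 mm
difference = 18.434 − 6.8709 = 11.5631 mm

11.6 mm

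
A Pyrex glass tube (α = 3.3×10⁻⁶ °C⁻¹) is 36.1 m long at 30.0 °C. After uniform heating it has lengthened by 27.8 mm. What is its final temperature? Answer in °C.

T = 263 °C

ΔL = αL₀ΔT ⇒ ΔT = ΔL / (αL₀)
ΔT = 27.8×10⁻³ m / (3.3×10⁻⁶ × 36.1 m) = 233.36 K
T = 30.0 + 233.36 = 263.36 °C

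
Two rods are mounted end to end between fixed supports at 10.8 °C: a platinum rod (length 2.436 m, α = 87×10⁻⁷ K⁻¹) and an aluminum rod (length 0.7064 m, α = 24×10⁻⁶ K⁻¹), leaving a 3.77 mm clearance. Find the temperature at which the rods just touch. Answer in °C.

T = 110 °C

Gap closes when ΔL₁ + ΔL₂ = 3.77 mm = 3.77×10⁻³ m
(α₁L₁ + α₂L₂)ΔT = g
α₁L₁ + α₂L₂ = 87×10⁻⁷×2.436 + 24×10⁻⁶×0.7064 = 3.81468×10⁻⁵ m/K
ΔT = 3.77×10⁻³ / 3.81468×10⁻⁵ = 98.83 K
T = 10.8 + 98.83 = 109.63 °C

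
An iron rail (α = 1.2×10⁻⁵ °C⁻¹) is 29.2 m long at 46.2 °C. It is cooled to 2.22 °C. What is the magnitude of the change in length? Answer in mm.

ΔL = 15.4 mm

|ΔT| = |2.22 − 46.2| = 43.98 K
ΔL = αL₀ΔT = (1.2×10⁻⁵)(29.2)(43.98) = 1.54×10⁻² m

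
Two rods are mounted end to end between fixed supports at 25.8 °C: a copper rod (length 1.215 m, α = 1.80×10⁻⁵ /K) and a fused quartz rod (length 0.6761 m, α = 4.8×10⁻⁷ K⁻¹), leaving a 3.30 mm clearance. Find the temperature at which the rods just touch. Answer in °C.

Gap closes when ΔL₁ + ΔL₂ = 3.30 mm = 3.30×10⁻³ m
(α₁L₁ + α₂L₂)ΔT = g
α₁L₁ + α₂L₂ = 1.80×10⁻⁵×1.215 + 4.8×10⁻⁷×0.6761 = 2.2194528×10⁻⁵ m/K
ΔT = 3.30×10⁻³ / 2.2194528×10⁻⁵ = 148.69 K
T = 25.8 + 148.69 = 174.49 °C

T = 174 °C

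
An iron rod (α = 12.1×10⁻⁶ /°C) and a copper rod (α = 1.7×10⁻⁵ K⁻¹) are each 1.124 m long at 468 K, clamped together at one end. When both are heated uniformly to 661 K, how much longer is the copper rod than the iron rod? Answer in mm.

ΔT = 193 K
iron: ΔL = 12.1×10⁻⁶ × 1.124 m × 193 = 2.6249×10⁻³ m = 2.6249 mm
copper: ΔL = 1.7×10⁻⁵ × 1.124 m × 193 = 3.6878×10⁻³ m = 3.6878 mm
difference = 3.6878 − 2.6249 = 1.0629 mm

1.06 mm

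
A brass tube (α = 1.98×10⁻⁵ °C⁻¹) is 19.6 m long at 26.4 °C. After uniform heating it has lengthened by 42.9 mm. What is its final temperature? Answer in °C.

T = 137 °C

ΔL = αL₀ΔT ⇒ ΔT = ΔL / (αL₀)
ΔT = 42.9×10⁻³ m / (1.98×10⁻⁵ × 19.6 m) = 110.54 K
T = 26.4 + 110.54 = 136.94 °C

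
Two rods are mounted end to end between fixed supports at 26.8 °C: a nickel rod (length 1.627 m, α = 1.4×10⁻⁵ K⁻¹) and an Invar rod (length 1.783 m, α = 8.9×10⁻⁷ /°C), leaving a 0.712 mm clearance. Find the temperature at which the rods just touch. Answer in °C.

T = 56.0 °C

Gap closes when ΔL₁ + ΔL₂ = 0.712 mm = 7.12×10⁻⁴ m
(α₁L₁ + α₂L₂)ΔT = g
α₁L₁ + α₂L₂ = 1.4×10⁻⁵×1.627 + 8.9×10⁻⁷×1.783 = 2.436487×10⁻⁵ m/K
ΔT = 7.12×10⁻⁴ / 2.436487×10⁻⁵ = 29.222 K
T = 26.8 + 29.222 = 56.022 °C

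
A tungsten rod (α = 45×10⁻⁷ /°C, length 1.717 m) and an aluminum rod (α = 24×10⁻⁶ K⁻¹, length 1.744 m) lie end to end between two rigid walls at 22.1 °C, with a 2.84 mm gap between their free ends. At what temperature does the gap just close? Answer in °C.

α₁L₁ = 7.7265×10⁻⁶ m/K, α₂L₂ = 4.1856×10⁻⁵ m/K → total 4.95825×10⁻⁵ m/K
ΔT = g/(α₁L₁+α₂L₂) = 2.84×10⁻³ / 4.95825×10⁻⁵ = 57.278 K
T = 22.1 + 57.278 = 79.378 °C

T = 79.4 °C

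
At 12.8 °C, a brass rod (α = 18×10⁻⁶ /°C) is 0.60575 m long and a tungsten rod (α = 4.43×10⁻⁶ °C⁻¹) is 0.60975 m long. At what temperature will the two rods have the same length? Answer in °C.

L₁(1 + α₁ΔT) = L₂(1 + α₂ΔT) ⇒ ΔT = (L₂ − L₁)/(α₁L₁ − α₂L₂)
L₂ − L₁ = 0.60975 − 0.60575 = 4.00×10⁻³ m
α₁L₁ − α₂L₂ = 18×10⁻⁶×0.60575 − 4.43×10⁻⁶×0.60975 = 8.2023075×10⁻⁶ m/K
ΔT = 4.00×10⁻³ / 8.2023075×10⁻⁶ = 487.668 K
T = 12.8 + 487.668 = 500.468 °C

T = 500.5 °C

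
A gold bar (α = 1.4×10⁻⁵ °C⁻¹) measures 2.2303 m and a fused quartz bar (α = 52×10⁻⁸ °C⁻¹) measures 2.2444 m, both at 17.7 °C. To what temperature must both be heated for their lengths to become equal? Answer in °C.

T = 486.8 °C

L₁(1 + α₁ΔT) = L₂(1 + α₂ΔT) ⇒ ΔT = (L₂ − L₁)/(α₁L₁ − α₂L₂)
L₂ − L₁ = 2.2444 − 2.2303 = 1.41×10⁻² m
α₁L₁ − α₂L₂ = 1.4×10⁻⁵×2.2303 − 52×10⁻⁸×2.2444 = 3.0057112×10⁻⁵ m/K
ΔT = 1.41×10⁻² / 3.0057112×10⁻⁵ = 469.107 K
T = 17.7 + 469.107 = 486.807 °C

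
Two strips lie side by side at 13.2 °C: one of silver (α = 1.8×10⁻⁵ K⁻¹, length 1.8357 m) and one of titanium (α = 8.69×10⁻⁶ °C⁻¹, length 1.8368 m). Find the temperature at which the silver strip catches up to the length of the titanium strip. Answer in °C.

T = 77.60 °C

L₁(1 + α₁ΔT) = L₂(1 + α₂ΔT) ⇒ ΔT = (L₂ − L₁)/(α₁L₁ − α₂L₂)
L₂ − L₁ = 1.8368 − 1.8357 = 1.10×10⁻³ m
α₁L₁ − α₂L₂ = 1.8×10⁻⁵×1.8357 − 8.69×10⁻⁶×1.8368 = 1.7080808×10⁻⁵ m/K
ΔT = 1.10×10⁻³ / 1.7080808×10⁻⁵ = 64.3998 K
T = 13.2 + 64.3998 = 77.5998 °C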